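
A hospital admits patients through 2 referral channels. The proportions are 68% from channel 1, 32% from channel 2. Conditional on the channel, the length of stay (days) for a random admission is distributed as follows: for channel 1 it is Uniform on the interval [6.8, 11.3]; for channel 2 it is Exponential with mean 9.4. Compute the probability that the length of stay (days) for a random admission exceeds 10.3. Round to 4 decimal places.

Conditional on each channel, P(X > 10.3): 1: 0.222222; 2: 0.334291.
By total probability, P(X > 10.3) = 0.68·0.222222 + 0.32·0.334291 = 0.258084.

0.2581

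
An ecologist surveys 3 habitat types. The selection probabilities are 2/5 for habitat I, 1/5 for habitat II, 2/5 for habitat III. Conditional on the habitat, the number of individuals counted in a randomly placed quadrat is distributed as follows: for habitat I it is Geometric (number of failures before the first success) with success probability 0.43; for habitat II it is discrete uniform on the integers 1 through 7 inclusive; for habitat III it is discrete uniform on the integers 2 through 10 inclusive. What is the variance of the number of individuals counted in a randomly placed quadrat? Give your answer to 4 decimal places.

9.0880

Per component, I: μ=1.32558, E[X²]=4.83991; II: μ=4, E[X²]=20; III: μ=6, E[X²]=42.6667.
E[X] = 0.4·1.32558 + 0.2·4 + 0.4·6 = 3.73023.
E[X²] = 0.4·4.83991 + 0.2·20 + 0.4·42.6667 = 23.0026.
Var(X) = E[X²] − (E[X])² = 23.0026 − 13.9146 = 9.088.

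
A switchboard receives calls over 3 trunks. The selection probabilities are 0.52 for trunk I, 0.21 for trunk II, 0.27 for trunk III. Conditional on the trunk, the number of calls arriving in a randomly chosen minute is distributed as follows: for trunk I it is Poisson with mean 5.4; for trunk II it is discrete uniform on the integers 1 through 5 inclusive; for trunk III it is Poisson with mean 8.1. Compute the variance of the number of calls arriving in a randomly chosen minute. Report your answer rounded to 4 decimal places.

Per component, I: μ=5.4, E[X²]=34.56; II: μ=3, E[X²]=11; III: μ=8.1, E[X²]=73.71.
E[X] = 0.52·5.4 + 0.21·3 + 0.27·8.1 = 5.625.
E[X²] = 0.52·34.56 + 0.21·11 + 0.27·73.71 = 40.1829.
Var(X) = E[X²] − (E[X])² = 40.1829 − 31.6406 = 8.54228.

8.5423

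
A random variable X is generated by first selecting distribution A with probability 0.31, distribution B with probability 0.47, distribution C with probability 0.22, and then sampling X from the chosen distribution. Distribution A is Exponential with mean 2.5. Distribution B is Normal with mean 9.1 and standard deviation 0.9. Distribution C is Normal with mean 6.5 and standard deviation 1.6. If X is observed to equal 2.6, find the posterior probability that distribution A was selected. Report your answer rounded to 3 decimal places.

Likelihoods f(2.6 | ·): A: 0.141382; B: 2.09007e-12; C: 0.0127829.
Posterior ∝ prior × likelihood. Numerator for A: 0.31·0.141382 = 0.0438284.
Normalizing constant: 0.31·0.141382 + 0.47·2.09007e-12 + 0.22·0.0127829 = 0.0466406.
P(A | observation) = 0.0438284 / 0.0466406 = 0.939704.

0.940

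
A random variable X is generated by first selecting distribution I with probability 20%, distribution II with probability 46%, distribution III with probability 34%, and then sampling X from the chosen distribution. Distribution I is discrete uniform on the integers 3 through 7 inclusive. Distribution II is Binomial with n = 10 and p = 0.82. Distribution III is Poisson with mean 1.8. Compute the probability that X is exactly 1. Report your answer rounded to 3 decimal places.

Conditional on each component, P(X = 1): I: 0; II: 1.62655e-06; III: 0.297538.
By total probability, P(X = 1) = 0.2·0 + 0.46·1.62655e-06 + 0.34·0.297538 = 0.101164.

0.101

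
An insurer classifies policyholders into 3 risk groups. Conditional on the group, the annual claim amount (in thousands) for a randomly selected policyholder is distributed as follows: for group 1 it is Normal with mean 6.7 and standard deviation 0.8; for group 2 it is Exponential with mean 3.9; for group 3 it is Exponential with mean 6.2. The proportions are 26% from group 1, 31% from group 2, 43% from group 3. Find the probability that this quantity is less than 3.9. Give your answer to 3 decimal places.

Conditional on each group, P(X < 3.9): 1: 0.000232629; 2: 0.632121; 3: 0.466893.
By total probability, P(X < 3.9) = 0.26·0.000232629 + 0.31·0.632121 + 0.43·0.466893 = 0.396782.

0.397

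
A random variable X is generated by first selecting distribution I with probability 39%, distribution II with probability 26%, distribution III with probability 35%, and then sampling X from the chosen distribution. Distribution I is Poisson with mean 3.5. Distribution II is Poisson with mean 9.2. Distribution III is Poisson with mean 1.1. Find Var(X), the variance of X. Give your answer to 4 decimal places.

14.1932

Per component, I: μ=3.5, E[X²]=15.75; II: μ=9.2, E[X²]=93.84; III: μ=1.1, E[X²]=2.31.
E[X] = 0.39·3.5 + 0.26·9.2 + 0.35·1.1 = 4.142.
E[X²] = 0.39·15.75 + 0.26·93.84 + 0.35·2.31 = 31.3494.
Var(X) = E[X²] − (E[X])² = 31.3494 − 17.1562 = 14.1932.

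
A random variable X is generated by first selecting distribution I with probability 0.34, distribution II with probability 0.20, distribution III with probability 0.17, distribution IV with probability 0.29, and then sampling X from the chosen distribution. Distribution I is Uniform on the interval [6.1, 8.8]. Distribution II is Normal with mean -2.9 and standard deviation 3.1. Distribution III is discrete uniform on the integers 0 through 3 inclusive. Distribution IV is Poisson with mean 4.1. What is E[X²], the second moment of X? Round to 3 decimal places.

For each component E[X²] = Var + (mean)², giving I: 56.11; II: 18.02; III: 3.5; IV: 20.91.
Overall E[X²] = 0.34·56.11 + 0.2·18.02 + 0.17·3.5 + 0.29·20.91 = 29.3403.

29.340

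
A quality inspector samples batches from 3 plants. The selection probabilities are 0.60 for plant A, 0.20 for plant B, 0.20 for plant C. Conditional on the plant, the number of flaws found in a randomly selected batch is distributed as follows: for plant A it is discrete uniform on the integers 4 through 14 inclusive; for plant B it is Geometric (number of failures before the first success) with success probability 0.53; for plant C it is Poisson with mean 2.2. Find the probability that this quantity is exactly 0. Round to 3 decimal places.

0.128

Conditional on each plant, P(X = 0): A: 0; B: 0.53; C: 0.110803.
By total probability, P(X = 0) = 0.6·0 + 0.2·0.53 + 0.2·0.110803 = 0.128161.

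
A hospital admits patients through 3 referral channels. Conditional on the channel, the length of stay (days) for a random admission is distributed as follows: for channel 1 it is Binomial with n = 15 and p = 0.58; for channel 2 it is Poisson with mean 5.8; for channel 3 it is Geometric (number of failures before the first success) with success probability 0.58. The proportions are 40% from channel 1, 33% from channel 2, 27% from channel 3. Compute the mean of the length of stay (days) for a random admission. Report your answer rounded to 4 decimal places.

Component means — 1: 8.7; 2: 5.8; 3: 0.724138.
E[X] = 0.4·8.7 + 0.33·5.8 + 0.27·0.724138 = 5.58952.

5.5895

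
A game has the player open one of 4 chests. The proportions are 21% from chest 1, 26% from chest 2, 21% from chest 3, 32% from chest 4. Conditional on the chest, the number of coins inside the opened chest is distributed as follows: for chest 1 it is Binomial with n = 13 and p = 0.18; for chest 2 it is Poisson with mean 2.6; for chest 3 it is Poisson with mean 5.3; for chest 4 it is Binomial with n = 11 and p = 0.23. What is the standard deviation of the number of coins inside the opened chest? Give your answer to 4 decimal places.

Per component, 1: μ=2.34, E[X²]=7.3944; 2: μ=2.6, E[X²]=9.36; 3: μ=5.3, E[X²]=33.39; 4: μ=2.53, E[X²]=8.349.
E[X] = 0.21·2.34 + 0.26·2.6 + 0.21·5.3 + 0.32·2.53 = 3.09.
E[X²] = 0.21·7.3944 + 0.26·9.36 + 0.21·33.39 + 0.32·8.349 = 13.67.
Var(X) = E[X²] − (E[X])² = 13.67 − 9.5481 = 4.1219.
SD(X) = √4.1219 = 2.03025.

2.0302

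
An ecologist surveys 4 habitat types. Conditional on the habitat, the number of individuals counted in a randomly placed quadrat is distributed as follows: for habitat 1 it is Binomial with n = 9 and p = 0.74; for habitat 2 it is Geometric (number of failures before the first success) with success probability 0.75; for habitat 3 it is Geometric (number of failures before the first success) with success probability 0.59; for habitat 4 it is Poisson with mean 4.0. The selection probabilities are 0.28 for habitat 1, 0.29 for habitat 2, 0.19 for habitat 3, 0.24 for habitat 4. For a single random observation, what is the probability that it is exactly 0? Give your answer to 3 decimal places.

Conditional on each habitat, P(X = 0): 1: 5.4295e-06; 2: 0.75; 3: 0.59; 4: 0.0183156.
By total probability, P(X = 0) = 0.28·5.4295e-06 + 0.29·0.75 + 0.19·0.59 + 0.24·0.0183156 = 0.333997.

0.334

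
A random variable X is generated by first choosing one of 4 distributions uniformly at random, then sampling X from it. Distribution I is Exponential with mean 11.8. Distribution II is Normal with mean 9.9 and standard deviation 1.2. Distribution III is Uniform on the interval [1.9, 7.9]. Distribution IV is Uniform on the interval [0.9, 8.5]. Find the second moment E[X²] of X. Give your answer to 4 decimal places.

107.9608

For each component E[X²] = Var + (mean)², giving I: 278.48; II: 99.45; III: 27.01; IV: 26.9033.
Overall E[X²] = 0.25·278.48 + 0.25·99.45 + 0.25·27.01 + 0.25·26.9033 = 107.961.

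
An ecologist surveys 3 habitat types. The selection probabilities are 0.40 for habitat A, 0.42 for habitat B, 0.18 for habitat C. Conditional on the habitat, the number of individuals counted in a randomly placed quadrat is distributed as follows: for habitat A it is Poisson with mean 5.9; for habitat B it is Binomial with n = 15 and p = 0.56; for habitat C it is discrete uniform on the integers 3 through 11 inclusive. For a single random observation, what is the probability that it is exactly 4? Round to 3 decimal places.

Conditional on each habitat, P(X = 4): A: 0.138312; B: 0.0160644; C: 0.111111.
By total probability, P(X = 4) = 0.4·0.138312 + 0.42·0.0160644 + 0.18·0.111111 = 0.0820718.

0.082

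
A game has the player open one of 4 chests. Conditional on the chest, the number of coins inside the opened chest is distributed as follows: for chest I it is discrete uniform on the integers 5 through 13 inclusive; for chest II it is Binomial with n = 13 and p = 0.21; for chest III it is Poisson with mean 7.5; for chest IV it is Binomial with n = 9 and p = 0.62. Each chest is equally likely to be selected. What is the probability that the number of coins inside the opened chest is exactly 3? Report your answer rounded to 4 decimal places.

0.0875

Conditional on each chest, P(X = 3): I: 0; II: 0.250781; III: 0.0388887; IV: 0.0602776.
By total probability, P(X = 3) = 0.25·0 + 0.25·0.250781 + 0.25·0.0388887 + 0.25·0.0602776 = 0.0874869.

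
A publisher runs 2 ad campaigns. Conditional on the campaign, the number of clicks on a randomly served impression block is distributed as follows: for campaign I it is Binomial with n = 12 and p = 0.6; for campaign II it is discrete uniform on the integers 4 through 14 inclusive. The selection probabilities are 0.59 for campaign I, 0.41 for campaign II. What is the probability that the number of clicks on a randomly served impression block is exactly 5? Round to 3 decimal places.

0.097

Conditional on each campaign, P(X = 5): I: 0.100902; II: 0.0909091.
By total probability, P(X = 5) = 0.59·0.100902 + 0.41·0.0909091 = 0.0968051.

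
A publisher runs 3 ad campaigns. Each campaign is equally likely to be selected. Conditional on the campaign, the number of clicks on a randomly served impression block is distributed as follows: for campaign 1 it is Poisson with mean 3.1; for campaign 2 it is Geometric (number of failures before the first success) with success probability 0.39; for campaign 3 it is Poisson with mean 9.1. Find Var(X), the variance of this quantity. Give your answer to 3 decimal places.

15.976

Per component, 1: μ=3.1, E[X²]=12.71; 2: μ=1.5641, E[X²]=6.45694; 3: μ=9.1, E[X²]=91.91.
E[X] = 0.333333·3.1 + 0.333333·1.5641 + 0.333333·9.1 = 4.58803.
E[X²] = 0.333333·12.71 + 0.333333·6.45694 + 0.333333·91.91 = 37.0256.
Var(X) = E[X²] − (E[X])² = 37.0256 − 21.0501 = 15.9756.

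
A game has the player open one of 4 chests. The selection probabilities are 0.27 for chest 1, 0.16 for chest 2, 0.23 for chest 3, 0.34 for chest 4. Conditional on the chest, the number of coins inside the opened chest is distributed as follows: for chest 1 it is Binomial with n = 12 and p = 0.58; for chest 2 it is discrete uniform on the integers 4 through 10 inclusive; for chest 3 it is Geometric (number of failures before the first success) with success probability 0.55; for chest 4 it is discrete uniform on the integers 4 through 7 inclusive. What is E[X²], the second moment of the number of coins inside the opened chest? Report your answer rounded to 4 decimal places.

33.5546

For each component E[X²] = Var + (mean)², giving 1: 51.3648; 2: 53; 3: 2.15702; 4: 31.5.
Overall E[X²] = 0.27·51.3648 + 0.16·53 + 0.23·2.15702 + 0.34·31.5 = 33.5546.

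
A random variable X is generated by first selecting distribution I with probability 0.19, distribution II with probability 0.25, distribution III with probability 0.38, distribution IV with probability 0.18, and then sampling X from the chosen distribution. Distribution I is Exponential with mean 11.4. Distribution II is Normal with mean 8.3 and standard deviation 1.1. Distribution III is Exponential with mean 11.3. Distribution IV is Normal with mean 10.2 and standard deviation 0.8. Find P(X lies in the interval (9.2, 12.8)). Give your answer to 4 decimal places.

0.2814

Conditional on each component, P(9.2 < X < 12.8): I: 0.120822; II: 0.206605; III: 0.120863; IV: 0.893773.
By total probability, P(9.2 < X < 12.8) = 0.19·0.120822 + 0.25·0.206605 + 0.38·0.120863 + 0.18·0.893773 = 0.281415.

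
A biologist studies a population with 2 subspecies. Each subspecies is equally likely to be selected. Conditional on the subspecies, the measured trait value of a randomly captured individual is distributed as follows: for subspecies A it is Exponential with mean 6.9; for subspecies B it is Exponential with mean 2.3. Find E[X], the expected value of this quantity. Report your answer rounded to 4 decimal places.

4.6000

Component means — A: 6.9; B: 2.3.
E[X] = 0.5·6.9 + 0.5·2.3 = 4.6.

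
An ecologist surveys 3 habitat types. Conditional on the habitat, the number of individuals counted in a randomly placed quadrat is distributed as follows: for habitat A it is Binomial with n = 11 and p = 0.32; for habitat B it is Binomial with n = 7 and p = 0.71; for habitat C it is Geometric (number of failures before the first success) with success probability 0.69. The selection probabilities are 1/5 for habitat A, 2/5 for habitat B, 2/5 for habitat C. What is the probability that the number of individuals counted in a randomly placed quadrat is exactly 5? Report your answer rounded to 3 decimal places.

0.159

Conditional on each habitat, P(X = 5): A: 0.153266; B: 0.318645; C: 0.00197541.
By total probability, P(X = 5) = 0.2·0.153266 + 0.4·0.318645 + 0.4·0.00197541 = 0.158901.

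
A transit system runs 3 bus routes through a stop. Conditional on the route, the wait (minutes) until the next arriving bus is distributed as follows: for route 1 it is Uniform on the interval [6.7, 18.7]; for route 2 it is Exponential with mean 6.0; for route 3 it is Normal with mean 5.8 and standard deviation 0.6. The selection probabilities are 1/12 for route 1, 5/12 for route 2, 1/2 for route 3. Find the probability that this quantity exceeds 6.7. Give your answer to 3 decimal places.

0.253

Conditional on each route, P(X > 6.7): 1: 1; 2: 0.327369; 3: 0.0668072.
By total probability, P(X > 6.7) = 0.0833333·1 + 0.416667·0.327369 + 0.5·0.0668072 = 0.253141.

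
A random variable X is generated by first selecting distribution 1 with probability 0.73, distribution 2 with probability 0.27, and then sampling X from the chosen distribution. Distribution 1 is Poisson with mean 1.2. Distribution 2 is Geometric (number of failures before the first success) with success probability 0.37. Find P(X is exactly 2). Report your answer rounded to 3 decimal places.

Conditional on each component, P(X = 2): 1: 0.21686; 2: 0.146853.
By total probability, P(X = 2) = 0.73·0.21686 + 0.27·0.146853 = 0.197958.

0.198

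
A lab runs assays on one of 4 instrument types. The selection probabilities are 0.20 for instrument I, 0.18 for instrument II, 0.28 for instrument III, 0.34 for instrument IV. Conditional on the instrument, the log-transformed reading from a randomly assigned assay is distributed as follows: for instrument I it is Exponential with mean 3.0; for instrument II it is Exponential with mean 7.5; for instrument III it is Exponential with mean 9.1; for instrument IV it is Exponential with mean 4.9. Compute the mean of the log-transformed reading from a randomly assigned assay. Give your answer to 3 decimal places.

Component means — I: 3; II: 7.5; III: 9.1; IV: 4.9.
E[X] = 0.2·3 + 0.18·7.5 + 0.28·9.1 + 0.34·4.9 = 6.164.

6.164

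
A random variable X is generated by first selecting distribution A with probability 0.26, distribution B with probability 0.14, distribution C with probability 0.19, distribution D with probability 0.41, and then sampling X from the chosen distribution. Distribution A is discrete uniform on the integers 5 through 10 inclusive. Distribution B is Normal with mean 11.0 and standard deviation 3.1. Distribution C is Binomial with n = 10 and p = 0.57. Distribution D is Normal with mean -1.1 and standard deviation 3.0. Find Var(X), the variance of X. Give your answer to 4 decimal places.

27.5027

Per component, A: μ=7.5, E[X²]=59.1667; B: μ=11, E[X²]=130.61; C: μ=5.7, E[X²]=34.941; D: μ=-1.1, E[X²]=10.21.
E[X] = 0.26·7.5 + 0.14·11 + 0.19·5.7 + 0.41·-1.1 = 4.122.
E[X²] = 0.26·59.1667 + 0.14·130.61 + 0.19·34.941 + 0.41·10.21 = 44.4936.
Var(X) = E[X²] − (E[X])² = 44.4936 − 16.9909 = 27.5027.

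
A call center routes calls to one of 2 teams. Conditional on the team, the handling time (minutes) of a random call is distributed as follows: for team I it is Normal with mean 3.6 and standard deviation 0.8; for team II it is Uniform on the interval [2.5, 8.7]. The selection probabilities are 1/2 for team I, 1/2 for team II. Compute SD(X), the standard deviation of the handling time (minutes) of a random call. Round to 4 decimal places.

1.7093

Per component, I: μ=3.6, E[X²]=13.6; II: μ=5.6, E[X²]=34.5633.
E[X] = 0.5·3.6 + 0.5·5.6 = 4.6.
E[X²] = 0.5·13.6 + 0.5·34.5633 = 24.0817.
Var(X) = E[X²] − (E[X])² = 24.0817 − 21.16 = 2.92167.
SD(X) = √2.92167 = 1.70929.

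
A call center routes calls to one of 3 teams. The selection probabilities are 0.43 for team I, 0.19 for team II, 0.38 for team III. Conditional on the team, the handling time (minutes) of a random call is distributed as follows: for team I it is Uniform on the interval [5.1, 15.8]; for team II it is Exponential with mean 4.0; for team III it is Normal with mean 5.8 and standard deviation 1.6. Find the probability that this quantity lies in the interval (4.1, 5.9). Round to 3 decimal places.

0.202

Conditional on each team, P(4.1 < X < 5.9): I: 0.0747664; II: 0.130018; III: 0.380913.
By total probability, P(4.1 < X < 5.9) = 0.43·0.0747664 + 0.19·0.130018 + 0.38·0.380913 = 0.2016.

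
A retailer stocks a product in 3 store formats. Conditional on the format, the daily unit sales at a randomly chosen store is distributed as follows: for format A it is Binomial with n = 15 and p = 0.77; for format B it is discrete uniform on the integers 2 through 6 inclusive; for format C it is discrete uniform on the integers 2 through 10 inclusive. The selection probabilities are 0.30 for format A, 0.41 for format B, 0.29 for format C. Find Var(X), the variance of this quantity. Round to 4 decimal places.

13.7170

Per component, A: μ=11.55, E[X²]=136.059; B: μ=4, E[X²]=18; C: μ=6, E[X²]=42.6667.
E[X] = 0.3·11.55 + 0.41·4 + 0.29·6 = 6.845.
E[X²] = 0.3·136.059 + 0.41·18 + 0.29·42.6667 = 60.571.
Var(X) = E[X²] − (E[X])² = 60.571 − 46.854 = 13.717.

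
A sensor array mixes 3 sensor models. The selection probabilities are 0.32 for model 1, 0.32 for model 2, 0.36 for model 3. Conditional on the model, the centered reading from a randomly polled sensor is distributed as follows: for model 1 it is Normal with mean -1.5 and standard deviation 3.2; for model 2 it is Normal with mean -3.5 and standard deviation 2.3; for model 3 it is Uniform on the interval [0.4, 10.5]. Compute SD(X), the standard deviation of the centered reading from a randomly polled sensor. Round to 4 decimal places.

Per component, 1: μ=-1.5, E[X²]=12.49; 2: μ=-3.5, E[X²]=17.54; 3: μ=5.45, E[X²]=38.2033.
E[X] = 0.32·-1.5 + 0.32·-3.5 + 0.36·5.45 = 0.362.
E[X²] = 0.32·12.49 + 0.32·17.54 + 0.36·38.2033 = 23.3628.
Var(X) = E[X²] − (E[X])² = 23.3628 − 0.131044 = 23.2318.
SD(X) = √23.2318 = 4.81993.

4.8199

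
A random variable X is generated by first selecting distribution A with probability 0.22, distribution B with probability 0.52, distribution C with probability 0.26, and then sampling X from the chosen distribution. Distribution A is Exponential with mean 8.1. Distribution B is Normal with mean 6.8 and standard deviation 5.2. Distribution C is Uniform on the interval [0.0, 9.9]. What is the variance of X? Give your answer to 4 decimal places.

31.8422

Per component, A: μ=8.1, E[X²]=131.22; B: μ=6.8, E[X²]=73.28; C: μ=4.95, E[X²]=32.67.
E[X] = 0.22·8.1 + 0.52·6.8 + 0.26·4.95 = 6.605.
E[X²] = 0.22·131.22 + 0.52·73.28 + 0.26·32.67 = 75.4682.
Var(X) = E[X²] − (E[X])² = 75.4682 − 43.626 = 31.8422.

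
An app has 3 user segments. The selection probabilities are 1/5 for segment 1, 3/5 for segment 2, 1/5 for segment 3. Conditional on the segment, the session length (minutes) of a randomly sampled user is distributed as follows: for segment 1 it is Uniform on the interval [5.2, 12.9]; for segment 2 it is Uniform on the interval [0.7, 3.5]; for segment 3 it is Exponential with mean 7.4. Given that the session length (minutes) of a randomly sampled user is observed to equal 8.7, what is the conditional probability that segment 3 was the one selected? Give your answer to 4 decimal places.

0.2431

Likelihoods f(8.7 | ·): 1: 0.12987; 2: 0; 3: 0.0417041.
Posterior ∝ prior × likelihood. Numerator for 3: 0.2·0.0417041 = 0.00834082.
Normalizing constant: 0.2·0.12987 + 0.6·0 + 0.2·0.0417041 = 0.0343148.
P(3 | observation) = 0.00834082 / 0.0343148 = 0.243067.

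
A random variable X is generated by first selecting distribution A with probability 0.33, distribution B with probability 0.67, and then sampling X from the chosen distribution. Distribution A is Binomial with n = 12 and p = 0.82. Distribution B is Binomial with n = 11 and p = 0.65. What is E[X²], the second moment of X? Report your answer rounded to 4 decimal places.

68.4657

For each component E[X²] = Var + (mean)², giving A: 98.5968; B: 53.625.
Overall E[X²] = 0.33·98.5968 + 0.67·53.625 = 68.4657.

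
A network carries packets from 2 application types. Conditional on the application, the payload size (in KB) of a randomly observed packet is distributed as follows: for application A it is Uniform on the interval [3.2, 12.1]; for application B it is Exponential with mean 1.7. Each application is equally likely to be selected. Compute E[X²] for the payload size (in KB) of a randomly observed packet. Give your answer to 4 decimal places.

For each component E[X²] = Var + (mean)², giving A: 65.1233; B: 5.78.
Overall E[X²] = 0.5·65.1233 + 0.5·5.78 = 35.4517.

35.4517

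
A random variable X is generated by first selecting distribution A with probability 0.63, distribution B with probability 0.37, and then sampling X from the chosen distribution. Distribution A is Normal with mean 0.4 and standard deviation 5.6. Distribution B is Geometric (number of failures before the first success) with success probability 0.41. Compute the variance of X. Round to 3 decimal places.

21.307

Per component, A: μ=0.4, E[X²]=31.52; B: μ=1.43902, E[X²]=5.58061.
E[X] = 0.63·0.4 + 0.37·1.43902 = 0.784439.
E[X²] = 0.63·31.52 + 0.37·5.58061 = 21.9224.
Var(X) = E[X²] − (E[X])² = 21.9224 − 0.615345 = 21.3071.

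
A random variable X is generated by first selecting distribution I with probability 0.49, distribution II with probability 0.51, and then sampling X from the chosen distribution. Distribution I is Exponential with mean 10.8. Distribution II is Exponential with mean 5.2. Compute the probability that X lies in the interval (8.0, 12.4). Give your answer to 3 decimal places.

0.141

Conditional on each component, P(8.0 < X < 12.4): I: 0.159537; II: 0.122587.
By total probability, P(8.0 < X < 12.4) = 0.49·0.159537 + 0.51·0.122587 = 0.140692.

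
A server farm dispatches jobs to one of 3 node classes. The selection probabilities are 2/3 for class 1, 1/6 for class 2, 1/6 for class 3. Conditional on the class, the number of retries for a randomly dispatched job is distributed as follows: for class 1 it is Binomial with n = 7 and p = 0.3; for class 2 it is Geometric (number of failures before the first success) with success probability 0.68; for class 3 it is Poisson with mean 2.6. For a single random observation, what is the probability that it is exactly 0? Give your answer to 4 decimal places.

Conditional on each class, P(X = 0): 1: 0.0823543; 2: 0.68; 3: 0.0742736.
By total probability, P(X = 0) = 0.666667·0.0823543 + 0.166667·0.68 + 0.166667·0.0742736 = 0.180615.

0.1806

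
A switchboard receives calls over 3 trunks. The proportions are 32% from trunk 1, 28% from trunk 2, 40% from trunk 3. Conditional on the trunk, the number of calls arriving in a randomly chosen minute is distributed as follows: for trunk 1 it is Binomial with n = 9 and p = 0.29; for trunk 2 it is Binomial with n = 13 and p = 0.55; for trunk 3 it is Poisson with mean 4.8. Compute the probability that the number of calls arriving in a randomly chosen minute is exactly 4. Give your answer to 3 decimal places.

Conditional on each trunk, P(X = 4): 1: 0.160788; 2: 0.0495073; 3: 0.182029.
By total probability, P(X = 4) = 0.32·0.160788 + 0.28·0.0495073 + 0.4·0.182029 = 0.138126.

0.138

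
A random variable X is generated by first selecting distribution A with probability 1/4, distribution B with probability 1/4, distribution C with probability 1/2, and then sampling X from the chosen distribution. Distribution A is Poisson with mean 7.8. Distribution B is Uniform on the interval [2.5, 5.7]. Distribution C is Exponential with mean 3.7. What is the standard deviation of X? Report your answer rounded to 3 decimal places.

3.462

Per component, A: μ=7.8, E[X²]=68.64; B: μ=4.1, E[X²]=17.6633; C: μ=3.7, E[X²]=27.38.
E[X] = 0.25·7.8 + 0.25·4.1 + 0.5·3.7 = 4.825.
E[X²] = 0.25·68.64 + 0.25·17.6633 + 0.5·27.38 = 35.2658.
Var(X) = E[X²] − (E[X])² = 35.2658 − 23.2806 = 11.9852.
SD(X) = √11.9852 = 3.46197.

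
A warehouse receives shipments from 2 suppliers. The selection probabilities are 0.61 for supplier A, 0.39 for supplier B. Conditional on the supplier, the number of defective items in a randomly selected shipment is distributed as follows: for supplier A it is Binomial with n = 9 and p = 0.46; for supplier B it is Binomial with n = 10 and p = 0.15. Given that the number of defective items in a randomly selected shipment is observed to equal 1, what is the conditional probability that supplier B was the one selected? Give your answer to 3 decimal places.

0.881

Likelihoods P(X=1 | ·): A: 0.029933; B: 0.347425.
Posterior ∝ prior × likelihood. Numerator for B: 0.39·0.347425 = 0.135496.
Normalizing constant: 0.61·0.029933 + 0.39·0.347425 = 0.153755.
P(B | observation) = 0.135496 / 0.153755 = 0.881245.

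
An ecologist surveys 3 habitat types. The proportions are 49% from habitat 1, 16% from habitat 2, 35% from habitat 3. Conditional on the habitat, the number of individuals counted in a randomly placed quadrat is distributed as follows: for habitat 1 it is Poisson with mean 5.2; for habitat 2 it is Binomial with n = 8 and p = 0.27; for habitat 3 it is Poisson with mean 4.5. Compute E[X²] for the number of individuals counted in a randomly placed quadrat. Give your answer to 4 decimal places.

25.4589

For each component E[X²] = Var + (mean)², giving 1: 32.24; 2: 6.2424; 3: 24.75.
Overall E[X²] = 0.49·32.24 + 0.16·6.2424 + 0.35·24.75 = 25.4589.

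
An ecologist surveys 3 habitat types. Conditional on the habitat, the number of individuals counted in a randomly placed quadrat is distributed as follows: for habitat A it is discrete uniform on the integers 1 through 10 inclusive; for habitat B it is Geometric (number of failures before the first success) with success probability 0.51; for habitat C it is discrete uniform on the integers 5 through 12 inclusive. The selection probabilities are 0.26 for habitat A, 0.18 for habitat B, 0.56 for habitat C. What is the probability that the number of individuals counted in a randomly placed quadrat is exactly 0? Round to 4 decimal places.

0.0918

Conditional on each habitat, P(X = 0): A: 0; B: 0.51; C: 0.
By total probability, P(X = 0) = 0.26·0 + 0.18·0.51 + 0.56·0 = 0.0918.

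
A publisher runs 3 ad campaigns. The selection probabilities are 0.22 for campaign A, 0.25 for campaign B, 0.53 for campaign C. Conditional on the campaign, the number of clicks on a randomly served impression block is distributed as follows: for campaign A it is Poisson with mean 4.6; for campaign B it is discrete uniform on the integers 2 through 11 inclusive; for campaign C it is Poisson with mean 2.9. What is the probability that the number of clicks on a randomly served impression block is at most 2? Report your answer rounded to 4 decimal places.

0.2971

Conditional on each campaign, P(X ≤ 2): A: 0.162639; B: 0.1; C: 0.445963.
By total probability, P(X ≤ 2) = 0.22·0.162639 + 0.25·0.1 + 0.53·0.445963 = 0.297141.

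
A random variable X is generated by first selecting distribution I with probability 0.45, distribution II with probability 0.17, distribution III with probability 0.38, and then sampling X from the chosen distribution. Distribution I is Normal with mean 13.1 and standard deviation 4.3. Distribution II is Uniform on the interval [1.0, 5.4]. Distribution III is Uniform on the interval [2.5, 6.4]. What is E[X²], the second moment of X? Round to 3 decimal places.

For each component E[X²] = Var + (mean)², giving I: 190.1; II: 11.8533; III: 21.07.
Overall E[X²] = 0.45·190.1 + 0.17·11.8533 + 0.38·21.07 = 95.5667.

95.567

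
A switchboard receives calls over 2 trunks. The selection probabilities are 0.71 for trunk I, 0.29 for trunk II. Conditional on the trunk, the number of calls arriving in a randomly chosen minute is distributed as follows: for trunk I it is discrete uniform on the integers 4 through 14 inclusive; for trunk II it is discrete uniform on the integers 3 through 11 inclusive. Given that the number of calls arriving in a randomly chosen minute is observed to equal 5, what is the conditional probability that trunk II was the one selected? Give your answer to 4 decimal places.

Likelihoods P(X=5 | ·): I: 0.0909091; II: 0.111111.
Posterior ∝ prior × likelihood. Numerator for II: 0.29·0.111111 = 0.0322222.
Normalizing constant: 0.71·0.0909091 + 0.29·0.111111 = 0.0967677.
P(II | observation) = 0.0322222 / 0.0967677 = 0.332985.

0.3330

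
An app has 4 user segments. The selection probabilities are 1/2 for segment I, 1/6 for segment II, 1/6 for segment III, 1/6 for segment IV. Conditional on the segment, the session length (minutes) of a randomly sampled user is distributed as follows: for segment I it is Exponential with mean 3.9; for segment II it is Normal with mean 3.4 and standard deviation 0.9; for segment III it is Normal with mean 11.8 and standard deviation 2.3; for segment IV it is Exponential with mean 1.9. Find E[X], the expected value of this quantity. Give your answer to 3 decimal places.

4.800

Component means — I: 3.9; II: 3.4; III: 11.8; IV: 1.9.
E[X] = 0.5·3.9 + 0.166667·3.4 + 0.166667·11.8 + 0.166667·1.9 = 4.8.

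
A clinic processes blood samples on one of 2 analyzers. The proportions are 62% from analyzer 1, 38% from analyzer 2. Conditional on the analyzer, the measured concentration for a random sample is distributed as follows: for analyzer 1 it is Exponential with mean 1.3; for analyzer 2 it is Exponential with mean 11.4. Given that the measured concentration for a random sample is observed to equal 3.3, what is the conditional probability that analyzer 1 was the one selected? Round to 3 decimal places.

Likelihoods f(3.3 | ·): 1: 0.0607599; 2: 0.0656717.
Posterior ∝ prior × likelihood. Numerator for 1: 0.62·0.0607599 = 0.0376711.
Normalizing constant: 0.62·0.0607599 + 0.38·0.0656717 = 0.0626264.
P(1 | observation) = 0.0376711 / 0.0626264 = 0.601522.

0.602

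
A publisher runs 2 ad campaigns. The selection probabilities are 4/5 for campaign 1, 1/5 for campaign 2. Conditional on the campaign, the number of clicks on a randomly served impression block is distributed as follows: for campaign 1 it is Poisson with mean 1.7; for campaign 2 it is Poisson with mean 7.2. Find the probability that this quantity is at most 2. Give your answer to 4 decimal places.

Conditional on each campaign, P(X ≤ 2): 1: 0.757223; 2: 0.0254735.
By total probability, P(X ≤ 2) = 0.8·0.757223 + 0.2·0.0254735 = 0.610873.

0.6109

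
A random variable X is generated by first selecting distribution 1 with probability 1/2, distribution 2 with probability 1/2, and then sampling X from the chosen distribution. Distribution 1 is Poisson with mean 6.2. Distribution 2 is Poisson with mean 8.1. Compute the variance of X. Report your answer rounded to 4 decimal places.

Per component, 1: μ=6.2, E[X²]=44.64; 2: μ=8.1, E[X²]=73.71.
E[X] = 0.5·6.2 + 0.5·8.1 = 7.15.
E[X²] = 0.5·44.64 + 0.5·73.71 = 59.175.
Var(X) = E[X²] − (E[X])² = 59.175 − 51.1225 = 8.0525.

8.0525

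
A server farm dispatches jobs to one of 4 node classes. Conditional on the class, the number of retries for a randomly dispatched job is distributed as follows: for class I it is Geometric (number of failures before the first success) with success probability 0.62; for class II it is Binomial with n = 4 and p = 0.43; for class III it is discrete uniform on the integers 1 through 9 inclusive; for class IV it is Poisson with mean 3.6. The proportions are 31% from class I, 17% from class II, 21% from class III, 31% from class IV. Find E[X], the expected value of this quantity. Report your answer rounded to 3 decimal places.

Component means — I: 0.612903; II: 1.72; III: 5; IV: 3.6.
E[X] = 0.31·0.612903 + 0.17·1.72 + 0.21·5 + 0.31·3.6 = 2.6484.

2.648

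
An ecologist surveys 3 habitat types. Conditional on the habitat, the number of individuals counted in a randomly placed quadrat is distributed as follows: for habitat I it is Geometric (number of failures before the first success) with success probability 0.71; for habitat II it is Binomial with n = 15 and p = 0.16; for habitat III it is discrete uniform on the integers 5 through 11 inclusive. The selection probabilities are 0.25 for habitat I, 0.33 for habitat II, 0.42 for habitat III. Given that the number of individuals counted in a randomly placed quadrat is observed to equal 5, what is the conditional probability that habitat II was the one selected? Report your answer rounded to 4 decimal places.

0.2314

Likelihoods P(X=5 | ·): I: 0.00145629; II: 0.0550742; III: 0.142857.
Posterior ∝ prior × likelihood. Numerator for II: 0.33·0.0550742 = 0.0181745.
Normalizing constant: 0.25·0.00145629 + 0.33·0.0550742 + 0.42·0.142857 = 0.0785386.
P(II | observation) = 0.0181745 / 0.0785386 = 0.231408.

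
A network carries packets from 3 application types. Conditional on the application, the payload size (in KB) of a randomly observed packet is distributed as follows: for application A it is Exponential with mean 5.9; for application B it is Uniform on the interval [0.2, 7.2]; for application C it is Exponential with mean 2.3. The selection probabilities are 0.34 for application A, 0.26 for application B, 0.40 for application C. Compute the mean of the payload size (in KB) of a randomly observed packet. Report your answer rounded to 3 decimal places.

Component means — A: 5.9; B: 3.7; C: 2.3.
E[X] = 0.34·5.9 + 0.26·3.7 + 0.4·2.3 = 3.888.

3.888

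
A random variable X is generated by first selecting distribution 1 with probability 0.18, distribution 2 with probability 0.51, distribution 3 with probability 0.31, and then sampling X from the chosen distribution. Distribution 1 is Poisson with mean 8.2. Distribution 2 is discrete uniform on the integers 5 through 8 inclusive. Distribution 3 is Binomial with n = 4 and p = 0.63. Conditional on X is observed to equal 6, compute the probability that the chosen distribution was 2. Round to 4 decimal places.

0.8593

Likelihoods P(X=6 | ·): 1: 0.115967; 2: 0.25; 3: 0.
Posterior ∝ prior × likelihood. Numerator for 2: 0.51·0.25 = 0.1275.
Normalizing constant: 0.18·0.115967 + 0.51·0.25 + 0.31·0 = 0.148374.
P(2 | observation) = 0.1275 / 0.148374 = 0.859314.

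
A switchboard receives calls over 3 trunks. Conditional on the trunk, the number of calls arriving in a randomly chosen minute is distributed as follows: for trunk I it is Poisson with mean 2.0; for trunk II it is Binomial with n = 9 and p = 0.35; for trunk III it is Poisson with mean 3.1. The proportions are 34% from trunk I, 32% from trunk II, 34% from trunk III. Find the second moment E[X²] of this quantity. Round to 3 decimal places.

For each component E[X²] = Var + (mean)², giving I: 6; II: 11.97; III: 12.71.
Overall E[X²] = 0.34·6 + 0.32·11.97 + 0.34·12.71 = 10.1918.

10.192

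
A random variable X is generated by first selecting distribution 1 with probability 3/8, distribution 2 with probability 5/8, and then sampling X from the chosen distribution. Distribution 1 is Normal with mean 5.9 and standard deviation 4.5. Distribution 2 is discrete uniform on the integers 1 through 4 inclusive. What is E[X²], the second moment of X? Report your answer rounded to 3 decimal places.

For each component E[X²] = Var + (mean)², giving 1: 55.06; 2: 7.5.
Overall E[X²] = 0.375·55.06 + 0.625·7.5 = 25.335.

25.335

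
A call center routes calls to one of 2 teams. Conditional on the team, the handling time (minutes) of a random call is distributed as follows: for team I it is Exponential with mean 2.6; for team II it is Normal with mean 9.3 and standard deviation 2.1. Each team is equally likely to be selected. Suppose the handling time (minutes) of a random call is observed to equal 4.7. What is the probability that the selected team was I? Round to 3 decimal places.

0.785

Likelihoods f(4.7 | ·): I: 0.0630893; II: 0.0172496.
Posterior ∝ prior × likelihood. Numerator for I: 0.5·0.0630893 = 0.0315447.
Normalizing constant: 0.5·0.0630893 + 0.5·0.0172496 = 0.0401694.
P(I | observation) = 0.0315447 / 0.0401694 = 0.78529.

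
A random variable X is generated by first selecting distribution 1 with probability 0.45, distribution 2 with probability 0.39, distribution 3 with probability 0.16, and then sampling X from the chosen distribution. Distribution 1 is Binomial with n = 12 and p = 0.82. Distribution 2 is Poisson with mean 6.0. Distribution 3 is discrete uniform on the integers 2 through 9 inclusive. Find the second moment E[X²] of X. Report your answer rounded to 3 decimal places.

For each component E[X²] = Var + (mean)², giving 1: 98.5968; 2: 42; 3: 35.5.
Overall E[X²] = 0.45·98.5968 + 0.39·42 + 0.16·35.5 = 66.4286.

66.429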